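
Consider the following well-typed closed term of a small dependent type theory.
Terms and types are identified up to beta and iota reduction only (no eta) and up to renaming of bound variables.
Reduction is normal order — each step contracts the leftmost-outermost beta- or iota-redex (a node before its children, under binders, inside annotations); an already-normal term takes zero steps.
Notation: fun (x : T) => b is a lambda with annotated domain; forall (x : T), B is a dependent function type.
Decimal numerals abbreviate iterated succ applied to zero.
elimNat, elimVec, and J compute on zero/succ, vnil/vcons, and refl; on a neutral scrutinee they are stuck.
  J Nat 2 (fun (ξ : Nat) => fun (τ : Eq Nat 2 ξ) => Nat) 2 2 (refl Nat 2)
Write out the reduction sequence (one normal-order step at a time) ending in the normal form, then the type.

normal-order reduction:
  J Nat 2 (fun (ξ : Nat) => fun (τ : Eq Nat 2 ξ) => Nat) 2 2 (refl Nat 2)
  ~> 2
inferred type:
  Nat


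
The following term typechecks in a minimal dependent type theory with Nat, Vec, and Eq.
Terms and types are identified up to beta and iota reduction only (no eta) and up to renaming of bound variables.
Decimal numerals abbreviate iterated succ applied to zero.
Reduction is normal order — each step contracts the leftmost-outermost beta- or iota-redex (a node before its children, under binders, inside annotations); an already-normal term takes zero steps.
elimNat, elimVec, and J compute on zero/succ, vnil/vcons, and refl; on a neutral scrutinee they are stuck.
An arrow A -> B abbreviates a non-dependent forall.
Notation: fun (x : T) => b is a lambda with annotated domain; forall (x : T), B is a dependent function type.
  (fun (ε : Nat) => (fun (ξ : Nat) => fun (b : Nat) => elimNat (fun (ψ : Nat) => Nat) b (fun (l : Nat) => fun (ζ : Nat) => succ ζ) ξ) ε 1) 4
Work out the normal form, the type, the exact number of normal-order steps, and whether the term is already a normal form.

resulting normal form:
  5
the term's type:
  Nat
reduction steps (normal order): 16
started in normal form: no
first contracted redex: a beta-redex


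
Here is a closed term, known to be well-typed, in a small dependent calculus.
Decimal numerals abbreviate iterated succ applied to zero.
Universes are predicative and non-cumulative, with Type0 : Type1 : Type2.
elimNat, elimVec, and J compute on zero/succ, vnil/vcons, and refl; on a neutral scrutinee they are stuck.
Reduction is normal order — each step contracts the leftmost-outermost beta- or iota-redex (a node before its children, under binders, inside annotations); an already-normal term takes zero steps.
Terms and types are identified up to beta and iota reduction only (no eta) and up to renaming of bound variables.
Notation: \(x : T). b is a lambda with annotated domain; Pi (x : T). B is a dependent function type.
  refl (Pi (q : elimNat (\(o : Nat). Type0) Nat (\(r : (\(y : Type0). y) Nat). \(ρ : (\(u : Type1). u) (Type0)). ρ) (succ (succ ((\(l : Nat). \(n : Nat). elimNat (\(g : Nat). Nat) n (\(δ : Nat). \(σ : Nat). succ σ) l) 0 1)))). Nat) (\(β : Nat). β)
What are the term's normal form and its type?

resulting normal form:
  refl (Pi (q : Nat). Nat) (\(o : Nat). o)
inferred type:
  Eq (Pi (q : Nat). Nat) (\(o : Nat). o) (\(r : Nat). r)
observation: 15 normal-order steps separate the term from its normal form.


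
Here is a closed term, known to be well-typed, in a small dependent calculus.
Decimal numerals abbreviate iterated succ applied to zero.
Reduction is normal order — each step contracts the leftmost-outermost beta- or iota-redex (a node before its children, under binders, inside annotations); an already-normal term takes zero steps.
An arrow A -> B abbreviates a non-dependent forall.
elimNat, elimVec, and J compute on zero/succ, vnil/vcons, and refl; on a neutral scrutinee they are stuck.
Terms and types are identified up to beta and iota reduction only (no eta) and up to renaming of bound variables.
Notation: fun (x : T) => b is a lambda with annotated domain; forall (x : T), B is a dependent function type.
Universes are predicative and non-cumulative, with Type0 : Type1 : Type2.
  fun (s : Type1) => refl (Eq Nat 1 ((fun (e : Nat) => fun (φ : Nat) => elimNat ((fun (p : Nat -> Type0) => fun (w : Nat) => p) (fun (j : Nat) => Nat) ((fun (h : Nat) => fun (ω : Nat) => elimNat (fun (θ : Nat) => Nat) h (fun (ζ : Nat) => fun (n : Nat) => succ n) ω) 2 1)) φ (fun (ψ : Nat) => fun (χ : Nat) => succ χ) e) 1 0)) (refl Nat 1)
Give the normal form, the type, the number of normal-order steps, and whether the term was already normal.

normal form:
  fun (s : Type1) => refl (Eq Nat 1 1) (refl Nat 1)
type:
  Type1 -> Eq (Eq Nat 1 1) (refl Nat 1) (refl Nat 1)
steps to reach normal form (normal order): 6
term was already normal: no
first contracted redex: a beta-redex


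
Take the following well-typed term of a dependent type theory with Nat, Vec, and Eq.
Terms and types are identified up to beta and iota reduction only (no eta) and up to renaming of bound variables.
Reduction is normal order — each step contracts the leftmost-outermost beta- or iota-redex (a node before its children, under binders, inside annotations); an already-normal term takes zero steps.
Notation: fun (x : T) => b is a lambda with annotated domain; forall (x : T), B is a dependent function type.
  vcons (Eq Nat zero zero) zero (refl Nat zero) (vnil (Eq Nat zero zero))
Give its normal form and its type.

resulting normal form:
  vcons (Eq Nat zero zero) zero (refl Nat zero) (vnil (Eq Nat zero zero))
inferred type:
  Vec (Eq Nat zero zero) (succ zero)
observation: no redex remains anywhere in the term; it is its own normal form.


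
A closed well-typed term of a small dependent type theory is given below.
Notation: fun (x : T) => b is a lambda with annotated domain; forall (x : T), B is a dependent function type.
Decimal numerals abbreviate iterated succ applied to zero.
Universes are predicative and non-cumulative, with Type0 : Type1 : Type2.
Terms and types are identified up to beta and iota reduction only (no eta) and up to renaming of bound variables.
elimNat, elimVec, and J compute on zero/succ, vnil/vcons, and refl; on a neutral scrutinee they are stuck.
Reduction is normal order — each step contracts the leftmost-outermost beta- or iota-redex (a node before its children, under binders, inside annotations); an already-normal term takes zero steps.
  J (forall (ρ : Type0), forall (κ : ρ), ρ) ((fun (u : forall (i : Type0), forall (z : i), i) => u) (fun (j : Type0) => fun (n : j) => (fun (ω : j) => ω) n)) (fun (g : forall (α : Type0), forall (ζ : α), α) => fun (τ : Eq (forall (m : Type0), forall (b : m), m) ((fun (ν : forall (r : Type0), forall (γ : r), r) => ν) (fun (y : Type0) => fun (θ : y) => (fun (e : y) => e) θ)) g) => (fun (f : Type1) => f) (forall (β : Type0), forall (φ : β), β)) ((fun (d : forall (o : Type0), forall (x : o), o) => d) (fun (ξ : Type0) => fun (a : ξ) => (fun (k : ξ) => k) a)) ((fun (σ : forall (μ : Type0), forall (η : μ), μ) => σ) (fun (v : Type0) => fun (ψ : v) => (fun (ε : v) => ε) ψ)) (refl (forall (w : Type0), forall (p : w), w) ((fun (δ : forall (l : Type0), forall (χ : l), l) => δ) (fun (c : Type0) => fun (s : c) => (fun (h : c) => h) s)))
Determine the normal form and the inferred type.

reduced normal form:
  fun (ρ : Type0) => fun (κ : ρ) => κ
the term's type:
  forall (ρ : Type0), forall (κ : ρ), ρ
observation: the leftmost-outermost redex is a J iota-redex, and normalization takes 3 steps.


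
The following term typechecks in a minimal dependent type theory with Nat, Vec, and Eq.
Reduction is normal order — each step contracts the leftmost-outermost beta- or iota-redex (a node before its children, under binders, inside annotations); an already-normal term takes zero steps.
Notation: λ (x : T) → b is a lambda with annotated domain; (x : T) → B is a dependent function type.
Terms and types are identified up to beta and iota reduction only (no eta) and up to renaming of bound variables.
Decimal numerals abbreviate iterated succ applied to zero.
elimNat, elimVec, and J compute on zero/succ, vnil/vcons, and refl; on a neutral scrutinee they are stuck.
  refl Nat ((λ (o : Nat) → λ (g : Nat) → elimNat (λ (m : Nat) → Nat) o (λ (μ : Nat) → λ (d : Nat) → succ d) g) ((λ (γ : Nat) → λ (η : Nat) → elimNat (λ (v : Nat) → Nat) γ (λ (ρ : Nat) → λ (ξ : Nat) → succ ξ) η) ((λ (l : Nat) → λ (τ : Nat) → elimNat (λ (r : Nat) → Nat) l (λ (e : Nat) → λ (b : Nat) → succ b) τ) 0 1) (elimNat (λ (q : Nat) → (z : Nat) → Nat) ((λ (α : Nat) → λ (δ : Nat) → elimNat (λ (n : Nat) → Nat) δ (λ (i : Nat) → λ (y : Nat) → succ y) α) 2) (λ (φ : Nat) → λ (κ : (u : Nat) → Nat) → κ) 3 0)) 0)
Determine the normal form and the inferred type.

normal form:
  refl Nat 3
the term's type:
  Eq Nat 3 3
observation: the leftmost-outermost redex is a beta-redex, and normalization takes 37 steps.


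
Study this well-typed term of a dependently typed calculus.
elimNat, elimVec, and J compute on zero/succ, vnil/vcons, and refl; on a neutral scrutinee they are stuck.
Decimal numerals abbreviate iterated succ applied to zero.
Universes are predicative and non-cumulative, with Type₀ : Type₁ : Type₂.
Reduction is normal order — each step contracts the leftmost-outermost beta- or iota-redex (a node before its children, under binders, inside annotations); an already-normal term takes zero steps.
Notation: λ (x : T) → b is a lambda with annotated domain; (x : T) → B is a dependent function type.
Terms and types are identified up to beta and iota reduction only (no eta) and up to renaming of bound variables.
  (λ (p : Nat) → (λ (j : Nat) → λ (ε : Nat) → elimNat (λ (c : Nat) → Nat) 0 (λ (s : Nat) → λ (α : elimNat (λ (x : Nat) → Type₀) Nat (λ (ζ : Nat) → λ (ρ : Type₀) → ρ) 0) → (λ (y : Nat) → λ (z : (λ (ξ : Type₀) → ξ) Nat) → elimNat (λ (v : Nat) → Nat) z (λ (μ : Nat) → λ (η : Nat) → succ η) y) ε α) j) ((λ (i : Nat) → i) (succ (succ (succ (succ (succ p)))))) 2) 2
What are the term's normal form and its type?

reduced normal form:
  14
the term's type:
  Nat
observation: normalization takes exactly 36 steps under the normal-order strategy.


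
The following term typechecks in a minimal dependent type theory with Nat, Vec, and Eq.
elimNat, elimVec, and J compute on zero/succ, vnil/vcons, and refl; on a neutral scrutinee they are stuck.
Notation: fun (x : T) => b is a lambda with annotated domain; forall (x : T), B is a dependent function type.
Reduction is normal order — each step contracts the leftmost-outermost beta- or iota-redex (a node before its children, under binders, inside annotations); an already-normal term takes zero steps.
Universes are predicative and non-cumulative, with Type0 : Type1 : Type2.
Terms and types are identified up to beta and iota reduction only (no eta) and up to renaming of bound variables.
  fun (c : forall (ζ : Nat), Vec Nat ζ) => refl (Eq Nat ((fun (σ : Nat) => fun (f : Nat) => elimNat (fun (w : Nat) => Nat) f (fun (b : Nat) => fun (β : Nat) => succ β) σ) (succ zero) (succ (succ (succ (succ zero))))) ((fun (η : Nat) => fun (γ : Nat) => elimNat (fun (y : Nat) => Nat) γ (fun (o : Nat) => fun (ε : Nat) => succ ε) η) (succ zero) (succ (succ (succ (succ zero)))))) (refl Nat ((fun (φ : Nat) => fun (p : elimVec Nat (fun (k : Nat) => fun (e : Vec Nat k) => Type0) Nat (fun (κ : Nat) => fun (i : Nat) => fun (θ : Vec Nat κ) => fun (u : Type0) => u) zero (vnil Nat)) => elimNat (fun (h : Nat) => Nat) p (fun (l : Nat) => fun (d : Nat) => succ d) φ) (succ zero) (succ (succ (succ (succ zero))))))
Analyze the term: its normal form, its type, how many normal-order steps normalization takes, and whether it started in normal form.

reduced normal form:
  fun (c : forall (ζ : Nat), Vec Nat ζ) => refl (Eq Nat (succ (succ (succ (succ (succ zero))))) (succ (succ (succ (succ (succ zero)))))) (refl Nat (succ (succ (succ (succ (succ zero))))))
inferred type:
  forall (c : forall (ζ : Nat), Vec Nat ζ), Eq (Eq Nat (succ (succ (succ (succ (succ zero))))) (succ (succ (succ (succ (succ zero)))))) (refl Nat (succ (succ (succ (succ (succ zero)))))) (refl Nat (succ (succ (succ (succ (succ zero))))))
reduction steps (normal order): 18
started in normal form: no
first contracted redex: a beta-redex


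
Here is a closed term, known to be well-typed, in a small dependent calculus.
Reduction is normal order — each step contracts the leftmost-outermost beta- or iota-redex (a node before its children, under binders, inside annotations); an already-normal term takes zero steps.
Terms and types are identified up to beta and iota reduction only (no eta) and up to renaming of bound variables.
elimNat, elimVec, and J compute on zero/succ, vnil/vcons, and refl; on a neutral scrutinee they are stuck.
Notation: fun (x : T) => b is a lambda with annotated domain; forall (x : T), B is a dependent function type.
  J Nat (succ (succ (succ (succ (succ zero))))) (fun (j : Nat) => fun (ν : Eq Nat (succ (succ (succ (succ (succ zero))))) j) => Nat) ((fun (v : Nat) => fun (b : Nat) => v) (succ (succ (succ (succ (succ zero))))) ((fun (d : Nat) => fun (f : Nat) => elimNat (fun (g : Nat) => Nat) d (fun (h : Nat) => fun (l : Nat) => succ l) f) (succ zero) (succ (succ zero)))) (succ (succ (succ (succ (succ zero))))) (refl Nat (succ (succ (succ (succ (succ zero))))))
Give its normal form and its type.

reduced normal form:
  succ (succ (succ (succ (succ zero))))
the term's type:
  Nat
observation: contracting a J iota-redex first, the term normalizes in 3 steps.


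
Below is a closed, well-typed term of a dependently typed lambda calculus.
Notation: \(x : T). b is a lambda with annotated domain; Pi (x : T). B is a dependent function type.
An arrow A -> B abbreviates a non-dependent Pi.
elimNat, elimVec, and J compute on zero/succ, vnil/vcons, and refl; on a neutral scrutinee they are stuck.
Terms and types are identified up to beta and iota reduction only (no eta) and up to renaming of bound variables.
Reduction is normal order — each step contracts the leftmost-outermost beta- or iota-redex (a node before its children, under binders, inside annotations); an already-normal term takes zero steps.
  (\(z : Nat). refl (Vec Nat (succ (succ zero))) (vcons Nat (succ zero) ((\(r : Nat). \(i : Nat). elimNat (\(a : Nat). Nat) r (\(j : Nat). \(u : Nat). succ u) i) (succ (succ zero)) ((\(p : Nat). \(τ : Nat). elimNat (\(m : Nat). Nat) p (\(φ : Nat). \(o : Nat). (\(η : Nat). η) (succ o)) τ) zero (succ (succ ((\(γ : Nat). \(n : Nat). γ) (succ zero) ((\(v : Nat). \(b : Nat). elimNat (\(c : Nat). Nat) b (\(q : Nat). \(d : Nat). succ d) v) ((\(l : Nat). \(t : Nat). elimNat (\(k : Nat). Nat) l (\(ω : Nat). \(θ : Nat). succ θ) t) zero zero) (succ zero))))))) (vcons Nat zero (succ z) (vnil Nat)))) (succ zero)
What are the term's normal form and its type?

normal form:
  refl (Vec Nat (succ (succ zero))) (vcons Nat (succ zero) (succ (succ (succ (succ (succ zero))))) (vcons Nat zero (succ (succ zero)) (vnil Nat)))
inferred type:
  Eq (Vec Nat (succ (succ zero))) (vcons Nat (succ zero) (succ (succ (succ (succ (succ zero))))) (vcons Nat zero (succ (succ zero)) (vnil Nat))) (vcons Nat (succ zero) (succ (succ (succ (succ (succ zero))))) (vcons Nat zero (succ (succ zero)) (vnil Nat)))
observation: normalization takes exactly 30 steps under the normal-order strategy.


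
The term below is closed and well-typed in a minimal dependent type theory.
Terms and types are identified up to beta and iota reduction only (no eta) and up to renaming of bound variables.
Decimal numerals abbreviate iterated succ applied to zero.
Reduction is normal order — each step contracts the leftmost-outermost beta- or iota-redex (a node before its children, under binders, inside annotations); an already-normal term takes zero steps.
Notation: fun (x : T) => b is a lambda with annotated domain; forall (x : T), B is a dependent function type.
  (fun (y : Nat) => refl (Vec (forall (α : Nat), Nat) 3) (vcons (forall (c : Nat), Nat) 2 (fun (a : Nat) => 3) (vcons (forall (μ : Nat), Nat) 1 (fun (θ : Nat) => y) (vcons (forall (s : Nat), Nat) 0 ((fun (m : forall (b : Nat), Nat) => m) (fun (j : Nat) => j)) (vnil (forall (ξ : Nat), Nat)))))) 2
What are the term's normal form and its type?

normal form:
  refl (Vec (forall (y : Nat), Nat) 3) (vcons (forall (α : Nat), Nat) 2 (fun (c : Nat) => 3) (vcons (forall (a : Nat), Nat) 1 (fun (μ : Nat) => 2) (vcons (forall (θ : Nat), Nat) 0 (fun (s : Nat) => s) (vnil (forall (m : Nat), Nat)))))
type:
  Eq (Vec (forall (y : Nat), Nat) 3) (vcons (forall (α : Nat), Nat) 2 (fun (c : Nat) => 3) (vcons (forall (a : Nat), Nat) 1 (fun (μ : Nat) => 2) (vcons (forall (θ : Nat), Nat) 0 (fun (s : Nat) => s) (vnil (forall (m : Nat), Nat))))) (vcons (forall (b : Nat), Nat) 2 (fun (j : Nat) => 3) (vcons (forall (ξ : Nat), Nat) 1 (fun (i : Nat) => 2) (vcons (forall (z : Nat), Nat) 0 (fun (η : Nat) => η) (vnil (forall (g : Nat), Nat)))))
observation: 2 normal-order steps separate the term from its normal form.


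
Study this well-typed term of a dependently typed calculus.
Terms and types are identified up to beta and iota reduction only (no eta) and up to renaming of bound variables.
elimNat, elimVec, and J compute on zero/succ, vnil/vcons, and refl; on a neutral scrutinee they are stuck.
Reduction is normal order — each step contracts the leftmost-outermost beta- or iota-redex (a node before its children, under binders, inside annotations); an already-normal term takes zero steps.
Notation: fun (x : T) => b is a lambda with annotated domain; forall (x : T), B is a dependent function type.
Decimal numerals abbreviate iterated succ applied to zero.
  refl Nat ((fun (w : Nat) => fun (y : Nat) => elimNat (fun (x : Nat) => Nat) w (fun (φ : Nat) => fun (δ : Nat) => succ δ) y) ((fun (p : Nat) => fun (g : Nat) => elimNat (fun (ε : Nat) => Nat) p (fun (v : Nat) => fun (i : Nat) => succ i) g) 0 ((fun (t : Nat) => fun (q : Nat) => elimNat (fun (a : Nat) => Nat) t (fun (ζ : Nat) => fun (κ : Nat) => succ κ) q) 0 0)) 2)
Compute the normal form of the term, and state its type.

normal form:
  refl Nat 2
inferred type:
  Eq Nat 2 2
observation: the first redex contracted is a beta-redex; the normal form is reached in 15 normal-order steps.


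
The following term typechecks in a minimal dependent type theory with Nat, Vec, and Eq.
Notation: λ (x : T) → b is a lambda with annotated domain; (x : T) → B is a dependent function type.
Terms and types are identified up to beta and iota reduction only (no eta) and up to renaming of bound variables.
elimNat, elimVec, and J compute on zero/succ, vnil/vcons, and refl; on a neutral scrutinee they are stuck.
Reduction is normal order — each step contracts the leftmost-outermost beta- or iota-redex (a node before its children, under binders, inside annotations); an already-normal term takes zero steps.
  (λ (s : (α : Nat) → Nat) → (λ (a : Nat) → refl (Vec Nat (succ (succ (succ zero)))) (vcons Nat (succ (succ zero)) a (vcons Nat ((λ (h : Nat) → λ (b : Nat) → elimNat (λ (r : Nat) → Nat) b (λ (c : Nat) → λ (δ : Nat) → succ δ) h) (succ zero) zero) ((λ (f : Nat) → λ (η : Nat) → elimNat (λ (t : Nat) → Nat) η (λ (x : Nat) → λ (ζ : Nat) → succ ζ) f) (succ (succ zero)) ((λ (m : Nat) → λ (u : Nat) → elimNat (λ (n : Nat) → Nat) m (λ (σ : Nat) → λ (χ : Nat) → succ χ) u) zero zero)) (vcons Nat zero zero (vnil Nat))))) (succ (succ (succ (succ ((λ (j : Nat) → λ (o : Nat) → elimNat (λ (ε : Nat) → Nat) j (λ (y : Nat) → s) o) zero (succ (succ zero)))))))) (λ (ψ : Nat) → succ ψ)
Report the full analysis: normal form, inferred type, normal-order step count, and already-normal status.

reduced normal form:
  refl (Vec Nat (succ (succ (succ zero)))) (vcons Nat (succ (succ zero)) (succ (succ (succ (succ (succ (succ zero)))))) (vcons Nat (succ zero) (succ (succ zero)) (vcons Nat zero zero (vnil Nat))))
the term's type:
  Eq (Vec Nat (succ (succ (succ zero)))) (vcons Nat (succ (succ zero)) (succ (succ (succ (succ (succ (succ zero)))))) (vcons Nat (succ zero) (succ (succ zero)) (vcons Nat zero zero (vnil Nat)))) (vcons Nat (succ (succ zero)) (succ (succ (succ (succ (succ (succ zero)))))) (vcons Nat (succ zero) (succ (succ zero)) (vcons Nat zero zero (vnil Nat))))
normal-order step count: 29
already normal: no
first redex: a beta-redex


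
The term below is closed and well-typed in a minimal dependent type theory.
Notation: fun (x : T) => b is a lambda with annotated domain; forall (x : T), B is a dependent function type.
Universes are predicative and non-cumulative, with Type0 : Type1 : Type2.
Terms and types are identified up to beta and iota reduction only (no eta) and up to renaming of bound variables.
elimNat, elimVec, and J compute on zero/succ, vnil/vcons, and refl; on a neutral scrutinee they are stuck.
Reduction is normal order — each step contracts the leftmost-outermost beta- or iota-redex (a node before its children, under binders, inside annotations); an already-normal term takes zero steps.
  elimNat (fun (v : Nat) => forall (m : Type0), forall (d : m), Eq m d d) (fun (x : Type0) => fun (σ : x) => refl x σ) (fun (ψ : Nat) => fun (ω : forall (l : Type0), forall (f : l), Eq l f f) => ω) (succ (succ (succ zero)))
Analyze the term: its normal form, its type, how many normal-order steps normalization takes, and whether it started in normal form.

normal form:
  fun (v : Type0) => fun (m : v) => refl v m
type:
  forall (v : Type0), forall (m : v), Eq v m m
reduction steps (normal order): 10
started in normal form: no
first redex: an elimNat iota-redex


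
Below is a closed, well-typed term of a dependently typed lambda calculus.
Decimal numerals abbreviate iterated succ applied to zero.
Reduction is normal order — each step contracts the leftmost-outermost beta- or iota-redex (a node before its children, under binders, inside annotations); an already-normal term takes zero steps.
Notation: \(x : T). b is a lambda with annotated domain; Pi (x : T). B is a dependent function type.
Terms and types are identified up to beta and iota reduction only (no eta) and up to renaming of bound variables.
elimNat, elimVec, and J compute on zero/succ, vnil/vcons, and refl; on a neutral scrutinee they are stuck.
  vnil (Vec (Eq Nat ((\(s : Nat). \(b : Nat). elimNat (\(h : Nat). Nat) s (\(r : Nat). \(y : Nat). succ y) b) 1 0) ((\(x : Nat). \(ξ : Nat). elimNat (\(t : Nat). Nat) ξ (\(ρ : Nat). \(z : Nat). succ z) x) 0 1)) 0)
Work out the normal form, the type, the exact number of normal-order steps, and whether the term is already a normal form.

resulting normal form:
  vnil (Vec (Eq Nat 1 1) 0)
type:
  Vec (Vec (Eq Nat 1 1) 0) 0
normal-order step count: 6
term was already normal: no
first contracted redex: a beta-redex


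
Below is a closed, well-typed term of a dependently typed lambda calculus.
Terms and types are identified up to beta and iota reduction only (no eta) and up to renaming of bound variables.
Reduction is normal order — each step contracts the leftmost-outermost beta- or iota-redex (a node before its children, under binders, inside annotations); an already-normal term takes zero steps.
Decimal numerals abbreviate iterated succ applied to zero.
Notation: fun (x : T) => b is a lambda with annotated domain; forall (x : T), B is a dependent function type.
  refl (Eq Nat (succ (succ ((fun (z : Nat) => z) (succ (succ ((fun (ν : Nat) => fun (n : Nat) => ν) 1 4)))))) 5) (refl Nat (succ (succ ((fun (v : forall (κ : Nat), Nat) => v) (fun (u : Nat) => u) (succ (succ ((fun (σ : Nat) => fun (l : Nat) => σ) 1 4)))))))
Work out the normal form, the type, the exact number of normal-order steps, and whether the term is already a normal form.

resulting normal form:
  refl (Eq Nat 5 5) (refl Nat 5)
type:
  Eq (Eq Nat 5 5) (refl Nat 5) (refl Nat 5)
reduction steps (normal order): 7
started in normal form: no
first contracted redex: a beta-redex


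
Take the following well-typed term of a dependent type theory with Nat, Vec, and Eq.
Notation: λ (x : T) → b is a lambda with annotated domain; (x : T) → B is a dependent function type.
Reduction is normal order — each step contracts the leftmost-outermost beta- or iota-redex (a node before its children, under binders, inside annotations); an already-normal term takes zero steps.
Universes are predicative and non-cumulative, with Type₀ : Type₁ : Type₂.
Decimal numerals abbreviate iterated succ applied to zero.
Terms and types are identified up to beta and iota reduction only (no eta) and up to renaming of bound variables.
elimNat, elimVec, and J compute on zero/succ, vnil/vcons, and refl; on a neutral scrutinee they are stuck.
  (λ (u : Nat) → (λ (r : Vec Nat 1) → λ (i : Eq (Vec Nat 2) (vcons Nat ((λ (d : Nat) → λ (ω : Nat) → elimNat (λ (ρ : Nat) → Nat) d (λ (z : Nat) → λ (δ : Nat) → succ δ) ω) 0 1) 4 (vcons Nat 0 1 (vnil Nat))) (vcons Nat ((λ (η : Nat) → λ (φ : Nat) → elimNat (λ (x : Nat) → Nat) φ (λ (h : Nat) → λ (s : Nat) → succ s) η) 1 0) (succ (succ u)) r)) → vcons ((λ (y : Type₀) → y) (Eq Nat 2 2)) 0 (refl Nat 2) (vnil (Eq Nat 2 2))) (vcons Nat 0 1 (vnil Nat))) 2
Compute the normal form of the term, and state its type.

reduced normal form:
  λ (u : Eq (Vec Nat 2) (vcons Nat 1 4 (vcons Nat 0 1 (vnil Nat))) (vcons Nat 1 4 (vcons Nat 0 1 (vnil Nat)))) → vcons (Eq Nat 2 2) 0 (refl Nat 2) (vnil (Eq Nat 2 2))
type:
  (u : Eq (Vec Nat 2) (vcons Nat 1 4 (vcons Nat 0 1 (vnil Nat))) (vcons Nat 1 4 (vcons Nat 0 1 (vnil Nat)))) → Vec (Eq Nat 2 2) 1
observation: 15 normal-order steps separate the term from its normal form.


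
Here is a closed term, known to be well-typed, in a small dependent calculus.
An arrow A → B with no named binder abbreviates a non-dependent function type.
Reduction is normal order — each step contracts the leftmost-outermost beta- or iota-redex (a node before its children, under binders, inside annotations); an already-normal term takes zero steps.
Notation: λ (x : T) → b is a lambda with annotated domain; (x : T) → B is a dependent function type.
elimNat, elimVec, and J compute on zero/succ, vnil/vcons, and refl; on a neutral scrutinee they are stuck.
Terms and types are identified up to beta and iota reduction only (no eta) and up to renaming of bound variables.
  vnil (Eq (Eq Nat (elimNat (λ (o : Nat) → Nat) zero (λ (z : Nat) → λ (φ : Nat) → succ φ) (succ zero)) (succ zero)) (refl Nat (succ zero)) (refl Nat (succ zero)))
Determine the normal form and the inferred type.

normal form:
  vnil (Eq (Eq Nat (succ zero) (succ zero)) (refl Nat (succ zero)) (refl Nat (succ zero)))
inferred type:
  Vec (Eq (Eq Nat (succ zero) (succ zero)) (refl Nat (succ zero)) (refl Nat (succ zero))) zero
observation: the leftmost-outermost redex is an elimNat iota-redex, and normalization takes 4 steps.


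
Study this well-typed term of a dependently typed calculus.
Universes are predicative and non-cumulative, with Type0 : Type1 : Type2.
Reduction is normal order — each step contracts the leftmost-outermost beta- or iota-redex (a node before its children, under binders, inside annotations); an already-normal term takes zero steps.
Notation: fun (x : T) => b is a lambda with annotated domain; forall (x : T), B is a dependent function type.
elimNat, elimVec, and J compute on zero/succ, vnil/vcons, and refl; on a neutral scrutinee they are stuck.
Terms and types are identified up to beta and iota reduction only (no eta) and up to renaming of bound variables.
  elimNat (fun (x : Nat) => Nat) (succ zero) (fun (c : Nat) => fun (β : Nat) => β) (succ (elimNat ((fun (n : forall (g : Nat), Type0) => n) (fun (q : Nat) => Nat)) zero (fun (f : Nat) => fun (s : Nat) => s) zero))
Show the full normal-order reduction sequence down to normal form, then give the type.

normal-order reduction:
  elimNat (fun (x : Nat) => Nat) (succ zero) (fun (c : Nat) => fun (β : Nat) => β) (succ (elimNat ((fun (n : forall (g : Nat), Type0) => n) (fun (q : Nat) => Nat)) zero (fun (f : Nat) => fun (s : Nat) => s) zero))
  ~> (fun (x : Nat) => fun (c : Nat) => c) (elimNat ((fun (β : forall (n : Nat), Type0) => β) (fun (g : Nat) => Nat)) zero (fun (q : Nat) => fun (f : Nat) => f) zero) (elimNat (fun (s : Nat) => Nat) (succ zero) (fun (τ : Nat) => fun (e : Nat) => e) (elimNat ((fun (h : forall (δ : Nat), Type0) => h) (fun (κ : Nat) => Nat)) zero (fun (a : Nat) => fun (u : Nat) => u) zero))
  ~> (fun (x : Nat) => x) (elimNat (fun (c : Nat) => Nat) (succ zero) (fun (β : Nat) => fun (n : Nat) => n) (elimNat ((fun (g : forall (q : Nat), Type0) => g) (fun (f : Nat) => Nat)) zero (fun (s : Nat) => fun (τ : Nat) => τ) zero))
  ~> elimNat (fun (x : Nat) => Nat) (succ zero) (fun (c : Nat) => fun (β : Nat) => β) (elimNat ((fun (n : forall (g : Nat), Type0) => n) (fun (q : Nat) => Nat)) zero (fun (f : Nat) => fun (s : Nat) => s) zero)
  ~> elimNat (fun (x : Nat) => Nat) (succ zero) (fun (c : Nat) => fun (β : Nat) => β) zero
  ~> succ zero
type:
  Nat


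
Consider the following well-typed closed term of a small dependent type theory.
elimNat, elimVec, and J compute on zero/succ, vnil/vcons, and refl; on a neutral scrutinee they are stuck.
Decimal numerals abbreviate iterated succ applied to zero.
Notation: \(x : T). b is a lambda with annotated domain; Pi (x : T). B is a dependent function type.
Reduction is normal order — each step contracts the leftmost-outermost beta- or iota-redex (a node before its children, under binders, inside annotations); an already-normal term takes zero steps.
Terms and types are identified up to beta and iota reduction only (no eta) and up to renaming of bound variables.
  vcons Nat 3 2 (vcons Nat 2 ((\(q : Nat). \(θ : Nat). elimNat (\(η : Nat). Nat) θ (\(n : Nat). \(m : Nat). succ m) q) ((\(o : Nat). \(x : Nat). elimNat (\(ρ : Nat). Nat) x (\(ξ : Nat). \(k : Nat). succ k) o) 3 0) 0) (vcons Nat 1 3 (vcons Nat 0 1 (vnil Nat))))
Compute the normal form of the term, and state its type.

resulting normal form:
  vcons Nat 3 2 (vcons Nat 2 3 (vcons Nat 1 3 (vcons Nat 0 1 (vnil Nat))))
the term's type:
  Vec Nat 4
observation: contracting a beta-redex first, the term normalizes in 24 steps.


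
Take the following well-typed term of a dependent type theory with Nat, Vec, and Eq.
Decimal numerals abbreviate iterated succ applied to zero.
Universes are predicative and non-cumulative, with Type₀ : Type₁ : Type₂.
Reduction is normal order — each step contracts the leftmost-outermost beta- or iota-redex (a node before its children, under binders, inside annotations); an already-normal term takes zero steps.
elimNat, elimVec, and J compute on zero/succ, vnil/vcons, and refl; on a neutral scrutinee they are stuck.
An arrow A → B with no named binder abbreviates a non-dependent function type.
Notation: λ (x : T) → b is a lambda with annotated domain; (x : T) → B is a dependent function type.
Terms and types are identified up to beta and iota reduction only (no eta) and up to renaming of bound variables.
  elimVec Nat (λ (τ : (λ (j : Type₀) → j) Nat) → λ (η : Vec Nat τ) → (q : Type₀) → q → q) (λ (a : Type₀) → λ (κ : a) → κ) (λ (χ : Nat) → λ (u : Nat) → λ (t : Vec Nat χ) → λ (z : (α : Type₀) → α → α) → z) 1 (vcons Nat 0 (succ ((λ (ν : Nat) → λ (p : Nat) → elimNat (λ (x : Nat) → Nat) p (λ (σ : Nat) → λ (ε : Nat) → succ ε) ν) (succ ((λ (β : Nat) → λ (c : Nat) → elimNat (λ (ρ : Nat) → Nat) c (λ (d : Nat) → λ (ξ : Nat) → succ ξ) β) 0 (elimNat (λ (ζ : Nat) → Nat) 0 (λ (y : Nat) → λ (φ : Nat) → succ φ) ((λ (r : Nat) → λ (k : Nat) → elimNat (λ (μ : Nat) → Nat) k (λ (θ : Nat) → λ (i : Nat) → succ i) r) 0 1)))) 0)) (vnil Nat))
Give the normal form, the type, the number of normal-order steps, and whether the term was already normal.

reduced normal form:
  λ (τ : Type₀) → λ (j : τ) → j
the term's type:
  (τ : Type₀) → τ → τ
reduction steps (normal order): 6
already normal: no
first contracted redex: an elimVec iota-redex


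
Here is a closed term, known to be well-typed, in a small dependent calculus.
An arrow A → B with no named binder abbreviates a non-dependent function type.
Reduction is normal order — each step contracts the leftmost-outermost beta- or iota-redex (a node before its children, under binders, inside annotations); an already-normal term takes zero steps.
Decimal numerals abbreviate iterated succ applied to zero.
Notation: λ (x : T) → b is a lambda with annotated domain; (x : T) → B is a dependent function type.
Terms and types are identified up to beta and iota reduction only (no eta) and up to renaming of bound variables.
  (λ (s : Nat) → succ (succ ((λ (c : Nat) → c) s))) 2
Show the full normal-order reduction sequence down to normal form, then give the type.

reduction (normal order):
  (λ (s : Nat) → succ (succ ((λ (c : Nat) → c) s))) 2
  ~> succ (succ ((λ (s : Nat) → s) 2))
  ~> 4
the term's type:
  Nat


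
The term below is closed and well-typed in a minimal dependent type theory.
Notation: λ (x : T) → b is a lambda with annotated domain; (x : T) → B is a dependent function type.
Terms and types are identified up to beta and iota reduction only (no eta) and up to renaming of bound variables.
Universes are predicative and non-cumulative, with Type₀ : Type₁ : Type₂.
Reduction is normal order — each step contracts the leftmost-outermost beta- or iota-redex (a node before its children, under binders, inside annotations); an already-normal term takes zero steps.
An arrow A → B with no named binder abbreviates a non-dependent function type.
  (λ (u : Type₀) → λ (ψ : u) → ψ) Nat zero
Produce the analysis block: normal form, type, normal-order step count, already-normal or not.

normal form:
  zero
the term's type:
  Nat
reduction steps (normal order): 2
started in normal form: no
first contracted redex: a beta-redex


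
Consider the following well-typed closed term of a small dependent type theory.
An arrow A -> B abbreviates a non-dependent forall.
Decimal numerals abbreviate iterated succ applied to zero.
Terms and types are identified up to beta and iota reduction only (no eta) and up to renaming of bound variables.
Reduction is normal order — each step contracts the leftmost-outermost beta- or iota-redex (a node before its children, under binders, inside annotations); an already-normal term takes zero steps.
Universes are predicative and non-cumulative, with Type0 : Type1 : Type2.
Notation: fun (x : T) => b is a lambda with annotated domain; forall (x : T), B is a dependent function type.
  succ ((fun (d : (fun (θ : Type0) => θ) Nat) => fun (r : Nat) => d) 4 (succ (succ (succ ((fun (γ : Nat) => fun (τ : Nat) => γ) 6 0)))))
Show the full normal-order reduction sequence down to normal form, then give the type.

normal-order reduction:
  succ ((fun (d : (fun (θ : Type0) => θ) Nat) => fun (r : Nat) => d) 4 (succ (succ (succ ((fun (γ : Nat) => fun (τ : Nat) => γ) 6 0)))))
  ~> succ ((fun (d : Nat) => 4) (succ (succ (succ ((fun (θ : Nat) => fun (r : Nat) => θ) 6 0)))))
  ~> 5
the term's type:
  Nat


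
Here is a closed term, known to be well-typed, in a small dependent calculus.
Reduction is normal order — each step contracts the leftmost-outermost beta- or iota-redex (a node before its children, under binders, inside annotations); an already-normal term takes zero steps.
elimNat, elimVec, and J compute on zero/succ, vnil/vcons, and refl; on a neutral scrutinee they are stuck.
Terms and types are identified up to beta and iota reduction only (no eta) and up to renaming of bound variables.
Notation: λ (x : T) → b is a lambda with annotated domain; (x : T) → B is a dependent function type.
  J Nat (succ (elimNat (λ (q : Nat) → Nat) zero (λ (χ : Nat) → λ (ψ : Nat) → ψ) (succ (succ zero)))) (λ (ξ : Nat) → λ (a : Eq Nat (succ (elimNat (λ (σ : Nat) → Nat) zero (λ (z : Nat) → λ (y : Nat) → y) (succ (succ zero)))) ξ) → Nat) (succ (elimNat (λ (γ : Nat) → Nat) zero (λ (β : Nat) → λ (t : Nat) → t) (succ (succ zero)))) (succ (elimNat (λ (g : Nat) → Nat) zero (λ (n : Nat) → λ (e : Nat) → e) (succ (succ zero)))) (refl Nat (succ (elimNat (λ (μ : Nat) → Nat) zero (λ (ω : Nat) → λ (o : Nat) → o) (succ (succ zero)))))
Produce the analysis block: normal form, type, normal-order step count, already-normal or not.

normal form:
  succ zero
the term's type:
  Nat
steps to reach normal form (normal order): 8
started in normal form: no
first redex: a J iota-redex


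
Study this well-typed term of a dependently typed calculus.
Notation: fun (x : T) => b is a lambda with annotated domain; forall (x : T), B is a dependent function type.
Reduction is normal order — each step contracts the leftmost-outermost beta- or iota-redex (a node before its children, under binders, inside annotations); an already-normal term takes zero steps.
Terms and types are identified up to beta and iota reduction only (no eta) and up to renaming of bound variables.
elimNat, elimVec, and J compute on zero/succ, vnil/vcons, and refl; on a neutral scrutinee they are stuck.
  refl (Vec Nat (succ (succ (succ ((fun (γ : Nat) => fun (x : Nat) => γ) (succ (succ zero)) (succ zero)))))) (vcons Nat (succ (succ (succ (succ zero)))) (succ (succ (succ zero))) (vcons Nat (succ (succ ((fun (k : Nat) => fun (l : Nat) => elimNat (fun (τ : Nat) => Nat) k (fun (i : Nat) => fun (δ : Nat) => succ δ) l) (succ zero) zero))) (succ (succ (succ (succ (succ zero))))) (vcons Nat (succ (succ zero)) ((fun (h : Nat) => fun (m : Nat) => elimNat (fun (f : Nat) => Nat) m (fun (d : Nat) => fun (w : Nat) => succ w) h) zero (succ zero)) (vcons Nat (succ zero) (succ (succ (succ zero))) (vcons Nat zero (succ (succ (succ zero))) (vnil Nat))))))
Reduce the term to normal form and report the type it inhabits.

normal form:
  refl (Vec Nat (succ (succ (succ (succ (succ zero)))))) (vcons Nat (succ (succ (succ (succ zero)))) (succ (succ (succ zero))) (vcons Nat (succ (succ (succ zero))) (succ (succ (succ (succ (succ zero))))) (vcons Nat (succ (succ zero)) (succ zero) (vcons Nat (succ zero) (succ (succ (succ zero))) (vcons Nat zero (succ (succ (succ zero))) (vnil Nat))))))
type:
  Eq (Vec Nat (succ (succ (succ (succ (succ zero)))))) (vcons Nat (succ (succ (succ (succ zero)))) (succ (succ (succ zero))) (vcons Nat (succ (succ (succ zero))) (succ (succ (succ (succ (succ zero))))) (vcons Nat (succ (succ zero)) (succ zero) (vcons Nat (succ zero) (succ (succ (succ zero))) (vcons Nat zero (succ (succ (succ zero))) (vnil Nat)))))) (vcons Nat (succ (succ (succ (succ zero)))) (succ (succ (succ zero))) (vcons Nat (succ (succ (succ zero))) (succ (succ (succ (succ (succ zero))))) (vcons Nat (succ (succ zero)) (succ zero) (vcons Nat (succ zero) (succ (succ (succ zero))) (vcons Nat zero (succ (succ (succ zero))) (vnil Nat))))))
observation: the term reaches its normal form after 8 normal-order steps.


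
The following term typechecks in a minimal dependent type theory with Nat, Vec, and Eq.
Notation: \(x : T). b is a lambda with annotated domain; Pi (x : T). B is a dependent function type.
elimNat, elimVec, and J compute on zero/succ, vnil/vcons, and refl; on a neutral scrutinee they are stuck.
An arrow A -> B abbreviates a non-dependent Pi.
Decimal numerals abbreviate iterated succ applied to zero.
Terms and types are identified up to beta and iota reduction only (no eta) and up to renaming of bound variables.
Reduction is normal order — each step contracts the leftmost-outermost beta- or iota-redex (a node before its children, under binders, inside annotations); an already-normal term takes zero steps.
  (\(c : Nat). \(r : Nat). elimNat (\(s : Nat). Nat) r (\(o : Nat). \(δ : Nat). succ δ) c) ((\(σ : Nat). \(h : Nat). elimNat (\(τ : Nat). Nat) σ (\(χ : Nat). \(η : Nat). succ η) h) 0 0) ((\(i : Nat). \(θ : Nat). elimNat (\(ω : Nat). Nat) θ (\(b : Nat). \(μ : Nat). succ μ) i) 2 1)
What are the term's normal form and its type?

reduced normal form:
  3
the term's type:
  Nat


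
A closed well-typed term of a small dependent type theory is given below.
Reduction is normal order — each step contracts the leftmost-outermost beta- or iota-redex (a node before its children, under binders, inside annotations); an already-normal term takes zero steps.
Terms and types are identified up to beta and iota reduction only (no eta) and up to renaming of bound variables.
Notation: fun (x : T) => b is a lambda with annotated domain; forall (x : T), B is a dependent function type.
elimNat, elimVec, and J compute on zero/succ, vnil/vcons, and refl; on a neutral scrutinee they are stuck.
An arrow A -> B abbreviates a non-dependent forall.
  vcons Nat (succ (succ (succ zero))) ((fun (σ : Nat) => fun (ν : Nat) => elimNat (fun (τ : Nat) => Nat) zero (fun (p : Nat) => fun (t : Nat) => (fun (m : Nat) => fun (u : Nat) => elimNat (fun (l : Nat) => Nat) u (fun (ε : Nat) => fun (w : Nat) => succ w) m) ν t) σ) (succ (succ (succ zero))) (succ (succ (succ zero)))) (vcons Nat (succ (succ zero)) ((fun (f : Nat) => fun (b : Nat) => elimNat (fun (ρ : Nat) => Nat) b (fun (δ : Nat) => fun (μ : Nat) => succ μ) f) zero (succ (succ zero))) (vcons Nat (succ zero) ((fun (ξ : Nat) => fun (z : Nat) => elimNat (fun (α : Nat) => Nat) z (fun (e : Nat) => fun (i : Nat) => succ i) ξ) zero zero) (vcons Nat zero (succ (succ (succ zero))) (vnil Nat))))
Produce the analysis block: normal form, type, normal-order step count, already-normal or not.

resulting normal form:
  vcons Nat (succ (succ (succ zero))) (succ (succ (succ (succ (succ (succ (succ (succ (succ zero))))))))) (vcons Nat (succ (succ zero)) (succ (succ zero)) (vcons Nat (succ zero) zero (vcons Nat zero (succ (succ (succ zero))) (vnil Nat))))
the term's type:
  Vec Nat (succ (succ (succ (succ zero))))
reduction steps (normal order): 54
started in normal form: no
first redex: a beta-redex
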